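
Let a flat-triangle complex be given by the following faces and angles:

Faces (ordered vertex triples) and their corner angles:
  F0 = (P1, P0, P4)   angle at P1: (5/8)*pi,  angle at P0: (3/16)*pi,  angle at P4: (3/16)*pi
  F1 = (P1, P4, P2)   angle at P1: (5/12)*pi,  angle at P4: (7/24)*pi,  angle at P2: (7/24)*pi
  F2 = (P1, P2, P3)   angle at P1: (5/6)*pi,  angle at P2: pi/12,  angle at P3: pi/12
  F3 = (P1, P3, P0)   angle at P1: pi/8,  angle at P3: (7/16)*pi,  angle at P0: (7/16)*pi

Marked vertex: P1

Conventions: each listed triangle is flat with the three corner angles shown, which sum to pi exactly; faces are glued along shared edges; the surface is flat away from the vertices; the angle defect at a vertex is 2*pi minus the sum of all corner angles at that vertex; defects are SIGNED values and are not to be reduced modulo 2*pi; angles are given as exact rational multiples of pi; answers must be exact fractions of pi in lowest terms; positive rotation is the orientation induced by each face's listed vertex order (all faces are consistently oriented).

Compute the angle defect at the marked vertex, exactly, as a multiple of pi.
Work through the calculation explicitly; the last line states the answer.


Sum of corner angles at P1: 2*pi
defect = 2*pi - 2*pi

Answer: defect(P1) = 0


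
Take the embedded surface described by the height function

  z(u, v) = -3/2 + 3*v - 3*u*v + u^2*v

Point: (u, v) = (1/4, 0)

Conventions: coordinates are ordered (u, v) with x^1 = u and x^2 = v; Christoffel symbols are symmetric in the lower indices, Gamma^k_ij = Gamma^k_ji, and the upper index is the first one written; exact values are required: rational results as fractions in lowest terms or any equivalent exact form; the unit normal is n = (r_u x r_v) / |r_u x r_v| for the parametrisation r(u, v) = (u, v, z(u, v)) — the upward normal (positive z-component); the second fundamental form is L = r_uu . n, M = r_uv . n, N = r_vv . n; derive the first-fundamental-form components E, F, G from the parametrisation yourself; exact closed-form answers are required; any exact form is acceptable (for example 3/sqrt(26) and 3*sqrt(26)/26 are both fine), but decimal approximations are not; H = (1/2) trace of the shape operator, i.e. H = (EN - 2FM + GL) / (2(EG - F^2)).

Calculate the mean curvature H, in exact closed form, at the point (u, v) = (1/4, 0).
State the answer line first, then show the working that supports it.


Answer: H = 0

z_u = 0, z_v = 37/16, z_uu = 0, z_uv = -5/2, z_vv = 0
E = 1, F = 0, G = 1625/256; answer radicand W^2 = 1625/256
unnormalised second-form numerators: l = 0, m = -5/2, n = 0; L = l/sqrt(1625/256), and similarly M = m/sqrt(W^2), N = n/sqrt(W^2)
H = (E*n - 2*F*m + G*l) / (2*(EG - F^2)*sqrt(W^2)); E*n - 2*F*m + G*l = 0, EG - F^2 = 1625/256, so H = (0)/sqrt(1625/256)


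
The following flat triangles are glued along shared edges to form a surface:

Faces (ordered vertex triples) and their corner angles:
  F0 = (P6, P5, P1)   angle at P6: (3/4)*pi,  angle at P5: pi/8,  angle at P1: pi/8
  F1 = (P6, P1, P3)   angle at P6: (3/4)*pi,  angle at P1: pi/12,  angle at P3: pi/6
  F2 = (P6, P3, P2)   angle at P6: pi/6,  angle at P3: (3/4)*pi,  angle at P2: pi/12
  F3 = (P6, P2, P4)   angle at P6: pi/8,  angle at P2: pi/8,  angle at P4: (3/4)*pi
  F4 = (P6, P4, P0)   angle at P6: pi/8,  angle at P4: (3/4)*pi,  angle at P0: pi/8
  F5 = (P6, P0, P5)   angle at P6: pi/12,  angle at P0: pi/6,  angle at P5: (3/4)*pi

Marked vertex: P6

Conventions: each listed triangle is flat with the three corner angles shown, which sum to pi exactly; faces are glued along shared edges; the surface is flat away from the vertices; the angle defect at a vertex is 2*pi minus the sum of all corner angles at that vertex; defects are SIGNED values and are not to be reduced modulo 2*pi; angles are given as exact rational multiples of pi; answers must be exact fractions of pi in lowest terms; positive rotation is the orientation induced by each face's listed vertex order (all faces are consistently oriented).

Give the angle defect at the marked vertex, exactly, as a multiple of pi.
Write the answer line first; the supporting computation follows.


Answer: defect(P6) = 0

Sum of corner angles at P6: 2*pi
defect = 2*pi - 2*pi


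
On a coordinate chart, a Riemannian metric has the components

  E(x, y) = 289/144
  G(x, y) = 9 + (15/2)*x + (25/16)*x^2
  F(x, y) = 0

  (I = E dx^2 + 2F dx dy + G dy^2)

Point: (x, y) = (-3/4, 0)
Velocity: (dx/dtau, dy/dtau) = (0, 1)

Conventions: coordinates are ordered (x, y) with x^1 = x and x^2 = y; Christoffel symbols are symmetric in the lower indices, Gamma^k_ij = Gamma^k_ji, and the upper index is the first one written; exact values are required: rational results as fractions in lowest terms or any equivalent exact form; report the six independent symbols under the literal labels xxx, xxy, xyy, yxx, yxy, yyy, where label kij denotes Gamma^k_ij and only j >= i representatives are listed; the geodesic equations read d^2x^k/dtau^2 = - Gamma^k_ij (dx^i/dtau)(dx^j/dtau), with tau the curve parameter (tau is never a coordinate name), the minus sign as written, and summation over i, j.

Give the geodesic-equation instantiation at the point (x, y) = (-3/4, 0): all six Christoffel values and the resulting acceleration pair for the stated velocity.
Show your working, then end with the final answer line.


E = 289/144, F = 0, G = 1089/256 at the point
E_x = 0, E_y = 0, F_x = 0, F_y = 0, G_x = 165/32, G_y = 0
EG - F^2 = 34969/4096;  g^inv = (4096/34969) * [[1089/256, 0], [0, 289/144]]
first-kind symbols [ij,l] = (1/2)(d_i g_jl + d_j g_il - d_l g_ij): [xx,x] = E_x/2 = 0, [xx,y] = F_x - E_y/2 = 0, [xy,x] = E_y/2 = 0, [xy,y] = G_x/2 = 165/64, [yy,x] = F_y - G_x/2 = -165/64, [yy,y] = G_y/2 = 0
Gamma^x_ij = (G*[ij,x] - F*[ij,y])/(EG - F^2), Gamma^y_ij = (E*[ij,y] - F*[ij,x])/(EG - F^2)
Gamma_xxx = 0, Gamma_xxy = 0, Gamma_xyy = -1485/1156, Gamma_yxx = 0, Gamma_yxy = 20/33, Gamma_yyy = 0
d^2x/dtau^2 = -(Gamma_xxx*(0)^2 + 2*Gamma_xxy*(0)*(1) + Gamma_xyy*(1)^2) = 1485/1156
d^2y/dtau^2 = -(Gamma_yxx*(0)^2 + 2*Gamma_yxy*(0)*(1) + Gamma_yyy*(1)^2) = 0

Answer: Gamma_xxx = 0, Gamma_xxy = 0, Gamma_xyy = -1485/1156, Gamma_yxx = 0, Gamma_yxy = 20/33, Gamma_yyy = 0; accelerations (d^2x/dtau^2, d^2y/dtau^2) = (1485/1156, 0)


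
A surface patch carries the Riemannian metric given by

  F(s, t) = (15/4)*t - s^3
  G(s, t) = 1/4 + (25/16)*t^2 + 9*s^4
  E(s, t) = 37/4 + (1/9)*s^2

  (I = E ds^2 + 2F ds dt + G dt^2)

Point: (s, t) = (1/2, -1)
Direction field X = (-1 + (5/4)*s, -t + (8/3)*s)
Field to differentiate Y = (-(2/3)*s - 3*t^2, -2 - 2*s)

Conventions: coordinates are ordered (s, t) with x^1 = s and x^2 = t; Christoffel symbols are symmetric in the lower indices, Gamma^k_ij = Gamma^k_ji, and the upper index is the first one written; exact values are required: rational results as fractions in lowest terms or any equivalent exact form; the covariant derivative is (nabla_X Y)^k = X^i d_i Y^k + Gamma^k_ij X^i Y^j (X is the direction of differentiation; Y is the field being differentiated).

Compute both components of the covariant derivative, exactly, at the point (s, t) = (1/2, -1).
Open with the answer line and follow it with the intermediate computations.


Answer: (nabla_X Y)^s = 64507/8086, (nabla_X Y)^t = -187207/16172

E = 167/18, F = -31/8, G = 19/8 at the point
E_s = 1/9, E_t = 0, F_s = -3/4, F_t = 15/4, G_s = 9/2, G_t = -25/8
EG - F^2 = 4043/576;  g^inv = (576/4043) * [[19/8, 31/8], [31/8, 167/18]]
first-kind symbols [ij,l] = (1/2)(d_i g_jl + d_j g_il - d_l g_ij): [ss,s] = E_s/2 = 1/18, [ss,t] = F_s - E_t/2 = -3/4, [st,s] = E_t/2 = 0, [st,t] = G_s/2 = 9/4, [tt,s] = F_t - G_s/2 = 3/2, [tt,t] = G_t/2 = -25/16
Gamma^s_ij = (G*[ij,s] - F*[ij,t])/(EG - F^2), Gamma^t_ij = (E*[ij,t] - F*[ij,s])/(EG - F^2)
Gamma_sss = -1598/4043, Gamma_sst = 5022/4043, Gamma_stt = -2871/8086, Gamma_tss = -3884/4043, Gamma_tst = 12024/4043, Gamma_ttt = -5002/4043
X = (-3/8, 7/3), Y = (-10/3, -3) at the point


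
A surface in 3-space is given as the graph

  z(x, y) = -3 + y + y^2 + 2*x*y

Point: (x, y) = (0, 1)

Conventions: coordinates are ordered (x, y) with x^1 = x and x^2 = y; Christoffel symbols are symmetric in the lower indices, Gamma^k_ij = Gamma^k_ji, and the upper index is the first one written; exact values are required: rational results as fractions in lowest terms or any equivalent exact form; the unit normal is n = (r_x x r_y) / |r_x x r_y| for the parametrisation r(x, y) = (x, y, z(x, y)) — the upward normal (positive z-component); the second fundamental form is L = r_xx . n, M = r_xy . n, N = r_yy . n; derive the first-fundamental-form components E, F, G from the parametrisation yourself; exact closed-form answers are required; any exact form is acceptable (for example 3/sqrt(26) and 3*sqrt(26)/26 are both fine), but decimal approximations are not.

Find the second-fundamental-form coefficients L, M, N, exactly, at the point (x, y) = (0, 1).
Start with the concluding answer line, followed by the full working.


Answer: L = 0, M = sqrt(14)/7, N = sqrt(14)/7

z_x = 2, z_y = 3, z_xx = 0, z_xy = 2, z_yy = 2
E = 5, F = 6, G = 10; answer radicand W^2 = 14
unnormalised second-form numerators: l = 0, m = 2, n = 2; L = l/sqrt(14), and similarly M = m/sqrt(W^2), N = n/sqrt(W^2)


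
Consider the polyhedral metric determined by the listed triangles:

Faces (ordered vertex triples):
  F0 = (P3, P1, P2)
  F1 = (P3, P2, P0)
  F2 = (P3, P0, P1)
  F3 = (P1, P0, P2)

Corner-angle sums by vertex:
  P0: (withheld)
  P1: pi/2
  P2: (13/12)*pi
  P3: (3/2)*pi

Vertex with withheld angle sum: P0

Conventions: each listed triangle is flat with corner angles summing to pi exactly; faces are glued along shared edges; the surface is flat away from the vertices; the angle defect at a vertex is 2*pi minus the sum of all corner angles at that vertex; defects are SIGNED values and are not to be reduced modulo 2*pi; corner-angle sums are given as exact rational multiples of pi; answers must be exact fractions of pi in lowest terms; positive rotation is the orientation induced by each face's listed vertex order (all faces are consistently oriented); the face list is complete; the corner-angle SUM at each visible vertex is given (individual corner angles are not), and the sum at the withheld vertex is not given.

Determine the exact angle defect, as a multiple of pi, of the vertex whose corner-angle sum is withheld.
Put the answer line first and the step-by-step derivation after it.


Answer: defect(P0) = (13/12)*pi

V = 4, E = 6, F = 4; chi = V - E + F = 2
Gauss-Bonnet: total defect = 2*pi*chi = 4*pi; visible defects sum to (35/12)*pi


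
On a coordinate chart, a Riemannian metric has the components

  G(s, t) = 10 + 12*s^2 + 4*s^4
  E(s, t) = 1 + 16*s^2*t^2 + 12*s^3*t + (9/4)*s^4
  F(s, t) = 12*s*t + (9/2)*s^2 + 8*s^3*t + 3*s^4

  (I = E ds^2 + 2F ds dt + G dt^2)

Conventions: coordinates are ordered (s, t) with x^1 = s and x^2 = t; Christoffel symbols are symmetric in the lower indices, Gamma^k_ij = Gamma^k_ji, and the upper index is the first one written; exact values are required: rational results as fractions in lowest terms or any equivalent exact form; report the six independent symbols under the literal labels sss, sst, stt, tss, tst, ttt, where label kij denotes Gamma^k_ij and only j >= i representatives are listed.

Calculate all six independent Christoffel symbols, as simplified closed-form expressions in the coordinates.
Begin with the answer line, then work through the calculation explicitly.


Answer: Gamma_sss = (18*s^3 + 72*s^2*t + 64*s*t^2)/(25*s^4 + 48*s^3*t + 64*s^2*t^2 + 48*s^2 + 40), Gamma_sst = (24*s^3 + 64*s^2*t)/(25*s^4 + 48*s^3*t + 64*s^2*t^2 + 48*s^2 + 40), Gamma_stt = 0, Gamma_tss = (24*s^3 + 32*s^2*t + 36*s + 48*t)/(25*s^4 + 48*s^3*t + 64*s^2*t^2 + 48*s^2 + 40), Gamma_tst = (32*s^3 + 48*s)/(25*s^4 + 48*s^3*t + 64*s^2*t^2 + 48*s^2 + 40), Gamma_ttt = 0

E = 1 + 16*s^2*t^2 + 12*s^3*t + (9/4)*s^4; F = 12*s*t + (9/2)*s^2 + 8*s^3*t + 3*s^4; G = 10 + 12*s^2 + 4*s^4
Gamma^k_ij = (1/2) g^{kl} (d_i g_jl + d_j g_il - d_l g_ij), with g^inv = (1/(EG-F^2)) [[G, -F], [-F, E]]
first partials: E_s = 32*s*t^2 + 36*s^2*t + 9*s^3, E_t = 32*s^2*t + 12*s^3, F_s = 12*t + 9*s + 24*s^2*t + 12*s^3, F_t = 12*s + 8*s^3, G_s = 24*s + 16*s^3, G_t = 0
D = EG - F^2 = 10 + 12*s^2 + 16*s^2*t^2 + 12*s^3*t + (25/4)*s^4
expanded: Gamma^s_ss = (G E_s - 2F F_s + F E_t)/(2D), Gamma^s_st = (G E_t - F G_s)/(2D), Gamma^s_tt = (2G F_t - G G_s - F G_t)/(2D), Gamma^t_ss = (2E F_s - E E_t - F E_s)/(2D), Gamma^t_st = (E G_s - F E_t)/(2D), Gamma^t_tt = (E G_t - 2F F_t + F G_s)/(2D); substitute and cancel common factors


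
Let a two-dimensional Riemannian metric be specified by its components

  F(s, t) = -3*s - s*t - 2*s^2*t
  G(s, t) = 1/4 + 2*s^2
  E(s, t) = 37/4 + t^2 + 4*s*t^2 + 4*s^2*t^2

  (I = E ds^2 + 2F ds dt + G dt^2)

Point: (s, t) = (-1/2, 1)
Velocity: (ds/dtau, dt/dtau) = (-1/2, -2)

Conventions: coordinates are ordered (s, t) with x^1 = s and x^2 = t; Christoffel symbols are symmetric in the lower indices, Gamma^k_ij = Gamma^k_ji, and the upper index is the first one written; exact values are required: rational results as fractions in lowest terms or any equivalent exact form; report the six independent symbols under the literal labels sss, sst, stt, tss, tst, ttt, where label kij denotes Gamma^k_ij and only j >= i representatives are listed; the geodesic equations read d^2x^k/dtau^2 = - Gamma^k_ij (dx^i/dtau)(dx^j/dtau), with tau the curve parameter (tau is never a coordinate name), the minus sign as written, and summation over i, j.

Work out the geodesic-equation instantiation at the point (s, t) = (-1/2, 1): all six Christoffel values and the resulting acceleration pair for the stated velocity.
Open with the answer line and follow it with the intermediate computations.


Answer: Gamma_sss = 16/25, Gamma_sst = 8/25, Gamma_stt = 4/25, Gamma_tss = -296/75, Gamma_tst = -148/75, Gamma_ttt = -8/25; accelerations (d^2s/dtau^2, d^2t/dtau^2) = (-36/25, 466/75)

E = 37/4, F = 3/2, G = 3/4 at the point
E_s = 0, E_t = 0, F_s = -2, F_t = 0, G_s = -2, G_t = 0
EG - F^2 = 75/16;  g^inv = (16/75) * [[3/4, -3/2], [-3/2, 37/4]]
first-kind symbols [ij,l] = (1/2)(d_i g_jl + d_j g_il - d_l g_ij): [ss,s] = E_s/2 = 0, [ss,t] = F_s - E_t/2 = -2, [st,s] = E_t/2 = 0, [st,t] = G_s/2 = -1, [tt,s] = F_t - G_s/2 = 1, [tt,t] = G_t/2 = 0
Gamma^s_ij = (G*[ij,s] - F*[ij,t])/(EG - F^2), Gamma^t_ij = (E*[ij,t] - F*[ij,s])/(EG - F^2)
Gamma_sss = 16/25, Gamma_sst = 8/25, Gamma_stt = 4/25, Gamma_tss = -296/75, Gamma_tst = -148/75, Gamma_ttt = -8/25
d^2s/dtau^2 = -(Gamma_sss*(-1/2)^2 + 2*Gamma_sst*(-1/2)*(-2) + Gamma_stt*(-2)^2) = -36/25
d^2t/dtau^2 = -(Gamma_tss*(-1/2)^2 + 2*Gamma_tst*(-1/2)*(-2) + Gamma_ttt*(-2)^2) = 466/75


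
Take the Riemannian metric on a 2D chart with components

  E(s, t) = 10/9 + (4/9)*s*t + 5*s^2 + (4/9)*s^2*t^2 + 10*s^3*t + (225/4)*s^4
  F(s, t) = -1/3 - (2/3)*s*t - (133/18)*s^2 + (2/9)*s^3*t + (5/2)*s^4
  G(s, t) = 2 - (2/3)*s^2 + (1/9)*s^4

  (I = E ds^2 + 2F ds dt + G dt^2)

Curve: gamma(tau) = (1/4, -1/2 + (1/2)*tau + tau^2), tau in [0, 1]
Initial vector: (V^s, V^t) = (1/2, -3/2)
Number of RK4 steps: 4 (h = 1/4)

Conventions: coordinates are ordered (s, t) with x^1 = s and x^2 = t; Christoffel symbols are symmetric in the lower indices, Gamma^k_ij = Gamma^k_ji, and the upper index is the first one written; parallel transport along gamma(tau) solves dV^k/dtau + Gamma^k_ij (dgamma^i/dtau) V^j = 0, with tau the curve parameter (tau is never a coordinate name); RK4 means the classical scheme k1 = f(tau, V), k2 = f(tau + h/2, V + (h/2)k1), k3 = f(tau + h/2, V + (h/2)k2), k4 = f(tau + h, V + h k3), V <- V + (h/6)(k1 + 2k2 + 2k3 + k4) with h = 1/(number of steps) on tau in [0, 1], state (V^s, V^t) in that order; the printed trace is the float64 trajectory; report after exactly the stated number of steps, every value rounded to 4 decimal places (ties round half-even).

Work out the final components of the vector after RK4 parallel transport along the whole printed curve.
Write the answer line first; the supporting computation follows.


Answer: V^s = 0.4622, V^t = -1.4558

gamma'(tau) = (0, 1/2 + 2*tau); f(tau, V)^k = -Gamma^k_ij(gamma(tau)) gamma'^i(tau) V^j; h = 1/4; intermediate values shown to 6 dp
curve data and Christoffel symbols at the stage parameters:
  tau = 0.000000: gamma = (0.250000, -0.500000), gamma' = (0.000000, 0.500000); Gamma_sss = 0.992066, Gamma_sst = 0.048393, Gamma_stt = 0.000000, Gamma_tss = -1.351510, Gamma_tst = -0.065927, Gamma_ttt = 0.000000
  tau = 0.125000: gamma = (0.250000, -0.421875), gamma' = (0.000000, 0.750000); Gamma_sss = 1.017670, Gamma_sst = 0.048897, Gamma_stt = 0.000000, Gamma_tss = -1.361722, Gamma_tst = -0.065428, Gamma_ttt = 0.000000
  tau = 0.250000: gamma = (0.250000, -0.312500), gamma' = (0.000000, 1.000000); Gamma_sss = 1.053538, Gamma_sst = 0.049578, Gamma_stt = 0.000000, Gamma_tss = -1.375452, Gamma_tst = -0.064727, Gamma_ttt = 0.000000
  tau = 0.375000: gamma = (0.250000, -0.171875), gamma' = (0.000000, 1.250000); Gamma_sss = 1.099647, Gamma_sst = 0.050414, Gamma_stt = 0.000000, Gamma_tss = -1.392146, Gamma_tst = -0.063823, Gamma_ttt = 0.000000
  tau = 0.500000: gamma = (0.250000, 0.000000), gamma' = (0.000000, 1.500000); Gamma_sss = 1.155915, Gamma_sst = 0.051374, Gamma_stt = 0.000000, Gamma_tss = -1.411117, Gamma_tst = -0.062716, Gamma_ttt = 0.000000
  tau = 0.625000: gamma = (0.250000, 0.203125), gamma' = (0.000000, 1.750000); Gamma_sss = 1.222161, Gamma_sst = 0.052425, Gamma_stt = 0.000000, Gamma_tss = -1.431566, Gamma_tst = -0.061408, Gamma_ttt = 0.000000
  tau = 0.750000: gamma = (0.250000, 0.437500), gamma' = (0.000000, 2.000000); Gamma_sss = 1.298072, Gamma_sst = 0.053529, Gamma_stt = 0.000000, Gamma_tss = -1.452605, Gamma_tst = -0.059901, Gamma_ttt = 0.000000
  tau = 0.875000: gamma = (0.250000, 0.703125), gamma' = (0.000000, 2.250000); Gamma_sss = 1.383172, Gamma_sst = 0.054644, Gamma_stt = 0.000000, Gamma_tss = -1.473294, Gamma_tst = -0.058204, Gamma_ttt = 0.000000
  tau = 1.000000: gamma = (0.250000, 1.000000), gamma' = (0.000000, 2.500000); Gamma_sss = 1.476799, Gamma_sst = 0.055728, Gamma_stt = 0.000000, Gamma_tss = -1.492678, Gamma_tst = -0.056327, Gamma_ttt = 0.000000
step 0: V^s = 0.5000, V^t = -1.5000
step 1: k1 = (-0.012098, 0.016482), k2 = (-0.018281, 0.024461), k3 = (-0.018253, 0.024423), k4 = (-0.024563, 0.032068); V <- V + (h/6)(k1 + 2k2 + 2k3 + k4): V^s = 0.4954, V^t = -1.4939
step 2: k1 = (-0.024562, 0.032068), k2 = (-0.031027, 0.039280), k3 = (-0.030976, 0.039215), k4 = (-0.037581, 0.045879); V <- V + (h/6)(k1 + 2k2 + 2k3 + k4): V^s = 0.4877, V^t = -1.4841
step 3: k1 = (-0.037580, 0.045877), k2 = (-0.044310, 0.051902), k3 = (-0.044233, 0.051812), k4 = (-0.051025, 0.057099); V <- V + (h/6)(k1 + 2k2 + 2k3 + k4): V^s = 0.4766, V^t = -1.4712
step 4: k1 = (-0.051024, 0.057098), k2 = (-0.057813, 0.061580), k3 = (-0.057709, 0.061469), k4 = (-0.064390, 0.065083); V <- V + (h/6)(k1 + 2k2 + 2k3 + k4): V^s = 0.4622, V^t = -1.4558


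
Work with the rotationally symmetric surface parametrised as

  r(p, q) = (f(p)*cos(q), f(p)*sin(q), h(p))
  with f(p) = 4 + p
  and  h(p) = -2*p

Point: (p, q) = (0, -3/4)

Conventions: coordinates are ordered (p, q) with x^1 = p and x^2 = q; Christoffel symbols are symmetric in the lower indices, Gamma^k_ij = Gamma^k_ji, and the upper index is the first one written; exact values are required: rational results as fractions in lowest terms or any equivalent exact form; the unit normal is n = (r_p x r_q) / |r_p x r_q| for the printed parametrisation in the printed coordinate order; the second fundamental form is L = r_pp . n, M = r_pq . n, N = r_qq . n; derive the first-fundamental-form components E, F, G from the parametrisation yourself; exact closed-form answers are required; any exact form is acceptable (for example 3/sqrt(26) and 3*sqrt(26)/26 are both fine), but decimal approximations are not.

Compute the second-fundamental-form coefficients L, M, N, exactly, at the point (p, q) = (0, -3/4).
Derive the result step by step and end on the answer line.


f = 4, f' = 1, f'' = 0, h' = -2, h'' = 0
E = 5, F = 0, G = 16; answer radicand W^2 = 5
unnormalised second-form numerators: l = 0, m = 0, n = -8; L = l/sqrt(5), and similarly M = m/sqrt(W^2), N = n/sqrt(W^2)

Answer: L = 0, M = 0, N = -8*sqrt(5)/5


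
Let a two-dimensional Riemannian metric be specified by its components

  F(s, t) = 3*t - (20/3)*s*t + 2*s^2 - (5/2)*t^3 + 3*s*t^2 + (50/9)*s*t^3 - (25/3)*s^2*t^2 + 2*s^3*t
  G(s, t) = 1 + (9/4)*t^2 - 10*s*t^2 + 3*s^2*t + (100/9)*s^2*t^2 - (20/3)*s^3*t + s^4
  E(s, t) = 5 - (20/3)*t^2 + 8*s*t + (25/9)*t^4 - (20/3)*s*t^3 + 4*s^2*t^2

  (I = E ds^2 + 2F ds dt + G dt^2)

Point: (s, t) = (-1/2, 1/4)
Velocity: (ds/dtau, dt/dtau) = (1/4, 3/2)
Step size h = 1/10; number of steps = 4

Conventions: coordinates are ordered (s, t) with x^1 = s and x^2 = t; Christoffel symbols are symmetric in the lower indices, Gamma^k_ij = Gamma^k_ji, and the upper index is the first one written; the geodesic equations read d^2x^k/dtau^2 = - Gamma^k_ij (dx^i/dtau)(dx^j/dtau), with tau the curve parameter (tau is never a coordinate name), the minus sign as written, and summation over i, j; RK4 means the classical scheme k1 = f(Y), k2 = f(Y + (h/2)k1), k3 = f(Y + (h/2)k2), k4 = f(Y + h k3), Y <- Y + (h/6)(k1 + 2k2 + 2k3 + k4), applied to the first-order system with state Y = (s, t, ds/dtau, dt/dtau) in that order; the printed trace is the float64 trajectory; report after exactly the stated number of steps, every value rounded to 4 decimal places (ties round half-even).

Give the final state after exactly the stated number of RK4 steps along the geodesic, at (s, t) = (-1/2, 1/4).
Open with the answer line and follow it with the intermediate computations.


Answer: s = -0.5020, t = 0.7315, ds/dtau = -0.1340, dt/dtau = 0.9181

f(Y) = (ds/dtau, dt/dtau, -Gamma^s_ij Y'^i Y'^j, -Gamma^t_ij Y'^i Y'^j) with the Gammas evaluated at the stage position; h = 0.100000; intermediate values shown to 6 dp
step 0: s = -0.5000, t = 0.2500, ds/dtau = 0.2500, dt/dtau = 1.5000
step 1:
  k1: at (s, t) = (-0.500000, 0.250000), (ds/dtau, dt/dtau) = (0.250000, 1.500000); Gamma_sss = 0.171661, Gamma_sst = -0.629425, Gamma_stt = 1.087189, Gamma_tss = 0.108646, Gamma_tst = -0.398370, Gamma_ttt = 0.688094; k1 = (0.250000, 1.500000, -1.984835, -1.256225)
  k2: at (s, t) = (-0.487500, 0.325000), (ds/dtau, dt/dtau) = (0.150758, 1.437189); Gamma_sss = 0.202313, Gamma_sst = -0.640659, Gamma_stt = 0.972660, Gamma_tss = 0.168243, Gamma_tst = -0.532768, Gamma_ttt = 0.808858; k2 = (0.150758, 1.437189, -1.736019, -1.443663)
  k3: at (s, t) = (-0.492462, 0.321859), (ds/dtau, dt/dtau) = (0.163199, 1.427817); Gamma_sss = 0.200346, Gamma_sst = -0.640450, Gamma_stt = 0.977749, Gamma_tss = 0.166297, Gamma_tst = -0.531605, Gamma_ttt = 0.811579; k3 = (0.163199, 1.427817, -1.700161, -1.411216)
  k4: at (s, t) = (-0.483680, 0.392782), (ds/dtau, dt/dtau) = (0.079984, 1.358878); Gamma_sss = 0.215051, Gamma_sst = -0.623238, Gamma_stt = 0.851996, Gamma_tss = 0.229801, Gamma_tst = -0.665984, Gamma_ttt = 0.910432; k4 = (0.079984, 1.358878, -1.439152, -1.537860)
  Y <- Y + (h/6)(k1 + 2k2 + 2k3 + k4): s = -0.4840, t = 0.3931, ds/dtau = 0.0784, dt/dtau = 1.3583
step 2:
  k1: at (s, t) = (-0.484035, 0.393148), (ds/dtau, dt/dtau) = (0.078394, 1.358269); Gamma_sss = 0.214962, Gamma_sst = -0.622926, Gamma_stt = 0.851171, Gamma_tss = 0.230201, Gamma_tst = -0.667086, Gamma_ttt = 0.911513; k1 = (0.078394, 1.358269, -1.438984, -1.540997)
  k2: at (s, t) = (-0.480115, 0.461062), (ds/dtau, dt/dtau) = (0.006445, 1.281219); Gamma_sss = 0.213216, Gamma_sst = -0.577386, Gamma_stt = 0.716879, Gamma_tss = 0.294214, Gamma_tst = -0.796730, Gamma_ttt = 0.989214; k2 = (0.006445, 1.281219, -1.167246, -1.610673)
  k3: at (s, t) = (-0.483713, 0.457209), (ds/dtau, dt/dtau) = (0.020032, 1.277736); Gamma_sss = 0.212327, Gamma_sst = -0.578513, Gamma_stt = 0.722690, Gamma_tss = 0.290935, Gamma_tst = -0.792690, Gamma_ttt = 0.990244; k3 = (0.020032, 1.277736, -1.150341, -1.576220)
  k4: at (s, t) = (-0.482032, 0.520922), (ds/dtau, dt/dtau) = (-0.036640, 1.200647); Gamma_sss = 0.197392, Gamma_sst = -0.511641, Gamma_stt = 0.588621, Gamma_tss = 0.349411, Gamma_tst = -0.905677, Gamma_ttt = 1.041942; k4 = (-0.036640, 1.200647, -0.893810, -1.582169)
  Y <- Y + (h/6)(k1 + 2k2 + 2k3 + k4): s = -0.4825, t = 0.5211, ds/dtau = -0.0377, dt/dtau = 1.2000
step 3:
  k1: at (s, t) = (-0.482457, 0.521095), (ds/dtau, dt/dtau) = (-0.037739, 1.199987); Gamma_sss = 0.197130, Gamma_sst = -0.511063, Gamma_stt = 0.587913, Gamma_tss = 0.349571, Gamma_tst = -0.906269, Gamma_ttt = 1.042547; k1 = (-0.037739, 1.199987, -0.893145, -1.583814)
  k2: at (s, t) = (-0.484343, 0.581095), (ds/dtau, dt/dtau) = (-0.082396, 1.120796); Gamma_sss = 0.170950, Gamma_sst = -0.427403, Gamma_stt = 0.458117, Gamma_tss = 0.399728, Gamma_tst = -0.999387, Gamma_ttt = 1.071205; k2 = (-0.082396, 1.120796, -0.655580, -1.532929)
  k3: at (s, t) = (-0.486576, 0.577135), (ds/dtau, dt/dtau) = (-0.070518, 1.123340); Gamma_sss = 0.171754, Gamma_sst = -0.431060, Gamma_stt = 0.464537, Gamma_tss = 0.396419, Gamma_tst = -0.994915, Gamma_ttt = 1.072183; k3 = (-0.070518, 1.123340, -0.655343, -1.512577)
  k4: at (s, t) = (-0.489508, 0.633429), (ds/dtau, dt/dtau) = (-0.103273, 1.048729); Gamma_sss = 0.139701, Gamma_sst = -0.340794, Gamma_stt = 0.345342, Gamma_tss = 0.436763, Gamma_tst = -1.065464, Gamma_ttt = 1.079685; k4 = (-0.103273, 1.048729, -0.455128, -1.422922)
  Y <- Y + (h/6)(k1 + 2k2 + 2k3 + k4): s = -0.4899, t = 0.6334, ds/dtau = -0.1039, dt/dtau = 1.0484
step 4:
  k1: at (s, t) = (-0.489904, 0.633378), (ds/dtau, dt/dtau) = (-0.103907, 1.048358); Gamma_sss = 0.139530, Gamma_sst = -0.340474, Gamma_stt = 0.345094, Gamma_tss = 0.436650, Gamma_tst = -1.065488, Gamma_ttt = 1.079946; k1 = (-0.103907, 1.048358, -0.454960, -1.423764)
  k2: at (s, t) = (-0.495099, 0.685796), (ds/dtau, dt/dtau) = (-0.126655, 0.977169); Gamma_sss = 0.104112, Gamma_sst = -0.248682, Gamma_stt = 0.239129, Gamma_tss = 0.466337, Gamma_tst = -1.113892, Gamma_ttt = 1.071102; k2 = (-0.126655, 0.977169, -0.291561, -1.305952)
  k3: at (s, t) = (-0.496237, 0.682237), (ds/dtau, dt/dtau) = (-0.118485, 0.983060); Gamma_sss = 0.105893, Gamma_sst = -0.253511, Gamma_stt = 0.244782, Gamma_tss = 0.464116, Gamma_tst = -1.111109, Gamma_ttt = 1.072851; k3 = (-0.118485, 0.983060, -0.297102, -1.302167)
  k4: at (s, t) = (-0.501752, 0.731684), (ds/dtau, dt/dtau) = (-0.133617, 0.918141); Gamma_sss = 0.070431, Gamma_sst = -0.165682, Gamma_stt = 0.152690, Gamma_tss = 0.485220, Gamma_tst = -1.141439, Gamma_ttt = 1.051931; k4 = (-0.133617, 0.918141, -0.170624, -1.175486)
  Y <- Y + (h/6)(k1 + 2k2 + 2k3 + k4): s = -0.5020, t = 0.7315, ds/dtau = -0.1340, dt/dtau = 0.9181


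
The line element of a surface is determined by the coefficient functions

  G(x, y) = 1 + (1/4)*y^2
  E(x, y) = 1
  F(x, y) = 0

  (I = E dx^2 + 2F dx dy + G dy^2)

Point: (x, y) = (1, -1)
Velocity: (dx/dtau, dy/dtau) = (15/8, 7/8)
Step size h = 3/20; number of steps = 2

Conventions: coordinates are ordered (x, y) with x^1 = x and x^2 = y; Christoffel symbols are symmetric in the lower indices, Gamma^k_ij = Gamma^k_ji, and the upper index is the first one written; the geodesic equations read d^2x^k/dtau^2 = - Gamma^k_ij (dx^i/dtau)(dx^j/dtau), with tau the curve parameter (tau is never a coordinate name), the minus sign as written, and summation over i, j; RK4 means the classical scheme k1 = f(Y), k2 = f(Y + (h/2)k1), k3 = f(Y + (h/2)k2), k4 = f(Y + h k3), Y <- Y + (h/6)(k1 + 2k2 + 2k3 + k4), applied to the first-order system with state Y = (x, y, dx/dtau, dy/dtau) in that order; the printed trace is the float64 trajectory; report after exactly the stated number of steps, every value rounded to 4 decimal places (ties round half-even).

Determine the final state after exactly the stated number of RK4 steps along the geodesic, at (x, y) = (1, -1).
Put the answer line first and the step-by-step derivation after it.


Answer: x = 1.5625, y = -0.7308, dx/dtau = 1.8750, dy/dtau = 0.9189

f(Y) = (dx/dtau, dy/dtau, -Gamma^x_ij Y'^i Y'^j, -Gamma^y_ij Y'^i Y'^j) with the Gammas evaluated at the stage position; h = 0.150000; intermediate values shown to 6 dp
step 0: x = 1.0000, y = -1.0000, dx/dtau = 1.8750, dy/dtau = 0.8750
step 1:
  k1: at (x, y) = (1.000000, -1.000000), (dx/dtau, dy/dtau) = (1.875000, 0.875000); Gamma_xxx = 0.000000, Gamma_xxy = 0.000000, Gamma_xyy = 0.000000, Gamma_yxx = 0.000000, Gamma_yxy = 0.000000, Gamma_yyy = -0.200000; k1 = (1.875000, 0.875000, 0.000000, 0.153125)
  k2: at (x, y) = (1.140625, -0.934375), (dx/dtau, dy/dtau) = (1.875000, 0.886484); Gamma_xxx = 0.000000, Gamma_xxy = 0.000000, Gamma_xyy = 0.000000, Gamma_yxx = 0.000000, Gamma_yxy = 0.000000, Gamma_yyy = -0.191743; k2 = (1.875000, 0.886484, 0.000000, 0.150682)
  k3: at (x, y) = (1.140625, -0.933514), (dx/dtau, dy/dtau) = (1.875000, 0.886301); Gamma_xxx = 0.000000, Gamma_xxy = 0.000000, Gamma_xyy = 0.000000, Gamma_yxx = 0.000000, Gamma_yxy = 0.000000, Gamma_yyy = -0.191630; k3 = (1.875000, 0.886301, 0.000000, 0.150531)
  k4: at (x, y) = (1.281250, -0.867055), (dx/dtau, dy/dtau) = (1.875000, 0.897580); Gamma_xxx = 0.000000, Gamma_xxy = 0.000000, Gamma_xyy = 0.000000, Gamma_yxx = 0.000000, Gamma_yxy = 0.000000, Gamma_yyy = -0.182469; k4 = (1.875000, 0.897580, 0.000000, 0.147006)
  Y <- Y + (h/6)(k1 + 2k2 + 2k3 + k4): x = 1.2812, y = -0.8670, dx/dtau = 1.8750, dy/dtau = 0.8976
step 2:
  k1: at (x, y) = (1.281250, -0.867046), (dx/dtau, dy/dtau) = (1.875000, 0.897564); Gamma_xxx = 0.000000, Gamma_xxy = 0.000000, Gamma_xyy = 0.000000, Gamma_yxx = 0.000000, Gamma_yxy = 0.000000, Gamma_yyy = -0.182468; k1 = (1.875000, 0.897564, 0.000000, 0.147000)
  k2: at (x, y) = (1.421875, -0.799729), (dx/dtau, dy/dtau) = (1.875000, 0.908589); Gamma_xxx = 0.000000, Gamma_xxy = 0.000000, Gamma_xyy = 0.000000, Gamma_yxx = 0.000000, Gamma_yxy = 0.000000, Gamma_yyy = -0.172371; k2 = (1.875000, 0.908589, 0.000000, 0.142298)
  k3: at (x, y) = (1.421875, -0.798902), (dx/dtau, dy/dtau) = (1.875000, 0.908236); Gamma_xxx = 0.000000, Gamma_xxy = 0.000000, Gamma_xyy = 0.000000, Gamma_yxx = 0.000000, Gamma_yxy = 0.000000, Gamma_yyy = -0.172242; k3 = (1.875000, 0.908236, 0.000000, 0.142082)
  k4: at (x, y) = (1.562500, -0.730811), (dx/dtau, dy/dtau) = (1.875000, 0.918876); Gamma_xxx = 0.000000, Gamma_xxy = 0.000000, Gamma_xyy = 0.000000, Gamma_yxx = 0.000000, Gamma_yxy = 0.000000, Gamma_yyy = -0.161182; k4 = (1.875000, 0.918876, 0.000000, 0.136091)
  Y <- Y + (h/6)(k1 + 2k2 + 2k3 + k4): x = 1.5625, y = -0.7308, dx/dtau = 1.8750, dy/dtau = 0.9189


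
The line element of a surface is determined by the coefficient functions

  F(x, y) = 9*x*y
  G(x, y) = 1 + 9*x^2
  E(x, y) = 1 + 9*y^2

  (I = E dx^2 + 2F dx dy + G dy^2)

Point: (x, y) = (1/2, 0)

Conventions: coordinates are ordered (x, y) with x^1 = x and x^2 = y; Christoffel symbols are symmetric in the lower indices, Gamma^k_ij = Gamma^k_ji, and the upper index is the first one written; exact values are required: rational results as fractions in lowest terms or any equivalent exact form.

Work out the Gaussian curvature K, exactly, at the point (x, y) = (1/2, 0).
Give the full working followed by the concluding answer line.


E = 1, F = 0, G = 13/4, EG - F^2 = 13/4 at the point
E_x = 0, E_y = 0, F_x = 0, F_y = 9/2, G_x = 9, G_y = 0
E_yy = 18, F_xy = 9, G_xx = 18
Using the Brioschi determinant formula for K from the metric derivatives:
M1 = [[-E_yy/2 + F_xy - G_xx/2, E_x/2, F_x - E_y/2], [F_y - G_x/2, E, F], [G_y/2, F, G]] = [[-9, 0, 0], [0, 1, 0], [0, 0, 13/4]]; det M1 = -117/4
M2 = [[0, E_y/2, G_x/2], [E_y/2, E, F], [G_x/2, F, G]] = [[0, 0, 9/2], [0, 1, 0], [9/2, 0, 13/4]]; det M2 = -81/4
det M1 - det M2 = -9; K = -9 / (13/4)^2 = -144/169

Answer: K = -144/169


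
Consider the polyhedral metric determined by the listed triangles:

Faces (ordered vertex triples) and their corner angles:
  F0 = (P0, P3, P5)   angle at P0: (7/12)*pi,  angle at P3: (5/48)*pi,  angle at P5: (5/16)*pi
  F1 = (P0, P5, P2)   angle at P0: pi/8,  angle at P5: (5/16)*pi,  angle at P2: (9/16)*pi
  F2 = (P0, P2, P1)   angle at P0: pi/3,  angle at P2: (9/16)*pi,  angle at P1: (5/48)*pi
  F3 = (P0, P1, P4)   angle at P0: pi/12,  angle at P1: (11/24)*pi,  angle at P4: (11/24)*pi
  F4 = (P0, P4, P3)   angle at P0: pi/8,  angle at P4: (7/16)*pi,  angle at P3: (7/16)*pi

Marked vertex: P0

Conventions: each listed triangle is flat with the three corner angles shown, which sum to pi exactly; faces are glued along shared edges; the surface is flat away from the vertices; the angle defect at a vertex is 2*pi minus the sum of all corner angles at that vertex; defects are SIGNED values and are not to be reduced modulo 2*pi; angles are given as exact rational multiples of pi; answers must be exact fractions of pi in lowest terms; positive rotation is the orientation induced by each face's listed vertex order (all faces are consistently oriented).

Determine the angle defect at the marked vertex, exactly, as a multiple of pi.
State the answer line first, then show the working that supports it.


Answer: defect(P0) = (3/4)*pi

Sum of corner angles at P0: (5/4)*pi
defect = 2*pi - (5/4)*pi


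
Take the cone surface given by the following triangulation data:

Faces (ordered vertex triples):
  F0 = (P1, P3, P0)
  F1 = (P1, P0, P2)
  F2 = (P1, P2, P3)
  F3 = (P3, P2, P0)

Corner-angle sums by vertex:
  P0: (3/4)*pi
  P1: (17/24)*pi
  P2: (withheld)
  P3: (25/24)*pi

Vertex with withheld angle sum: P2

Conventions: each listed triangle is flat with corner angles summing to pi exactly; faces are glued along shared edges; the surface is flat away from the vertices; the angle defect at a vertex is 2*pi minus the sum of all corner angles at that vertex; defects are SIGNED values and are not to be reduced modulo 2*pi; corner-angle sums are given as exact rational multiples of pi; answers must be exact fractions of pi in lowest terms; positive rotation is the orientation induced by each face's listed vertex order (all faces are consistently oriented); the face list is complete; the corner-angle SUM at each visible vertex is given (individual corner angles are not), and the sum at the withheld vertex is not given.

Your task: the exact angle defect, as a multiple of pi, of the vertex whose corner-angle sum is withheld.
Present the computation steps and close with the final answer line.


V = 4, E = 6, F = 4; chi = V - E + F = 2
Gauss-Bonnet: total defect = 2*pi*chi = 4*pi; visible defects sum to (7/2)*pi

Answer: defect(P2) = pi/2


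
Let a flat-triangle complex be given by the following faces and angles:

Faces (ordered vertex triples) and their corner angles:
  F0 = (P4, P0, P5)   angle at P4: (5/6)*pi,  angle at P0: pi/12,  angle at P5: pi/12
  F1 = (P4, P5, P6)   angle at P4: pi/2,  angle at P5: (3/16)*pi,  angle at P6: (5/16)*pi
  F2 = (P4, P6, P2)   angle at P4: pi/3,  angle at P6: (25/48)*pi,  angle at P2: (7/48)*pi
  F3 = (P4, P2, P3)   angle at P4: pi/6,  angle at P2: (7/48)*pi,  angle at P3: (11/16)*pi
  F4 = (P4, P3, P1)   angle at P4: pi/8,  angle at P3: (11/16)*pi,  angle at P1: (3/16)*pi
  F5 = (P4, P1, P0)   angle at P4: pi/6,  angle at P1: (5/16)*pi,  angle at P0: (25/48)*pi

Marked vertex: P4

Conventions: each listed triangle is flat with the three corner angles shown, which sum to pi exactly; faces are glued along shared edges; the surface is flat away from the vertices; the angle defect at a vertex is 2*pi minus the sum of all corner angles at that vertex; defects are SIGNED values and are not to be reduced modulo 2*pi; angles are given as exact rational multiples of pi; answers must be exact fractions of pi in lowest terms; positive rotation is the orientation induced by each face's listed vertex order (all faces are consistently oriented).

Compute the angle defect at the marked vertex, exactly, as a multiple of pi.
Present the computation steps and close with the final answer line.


Sum of corner angles at P4: (17/8)*pi
defect = 2*pi - (17/8)*pi

Answer: defect(P4) = -pi/8


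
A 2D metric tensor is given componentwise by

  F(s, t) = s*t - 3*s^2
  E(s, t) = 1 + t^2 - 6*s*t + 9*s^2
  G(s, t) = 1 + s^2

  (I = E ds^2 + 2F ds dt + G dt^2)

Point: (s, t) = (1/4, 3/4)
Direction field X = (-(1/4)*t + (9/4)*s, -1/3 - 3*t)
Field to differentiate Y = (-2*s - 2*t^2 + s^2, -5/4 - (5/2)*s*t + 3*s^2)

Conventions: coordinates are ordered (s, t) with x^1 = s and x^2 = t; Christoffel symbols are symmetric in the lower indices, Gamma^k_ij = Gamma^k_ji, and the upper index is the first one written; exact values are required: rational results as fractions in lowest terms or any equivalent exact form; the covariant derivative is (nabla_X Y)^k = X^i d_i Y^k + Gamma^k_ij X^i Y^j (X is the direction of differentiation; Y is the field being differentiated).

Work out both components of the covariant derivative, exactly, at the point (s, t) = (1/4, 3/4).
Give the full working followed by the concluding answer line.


E = 1, F = 0, G = 17/16 at the point
E_s = 0, E_t = 0, F_s = -3/4, F_t = 1/4, G_s = 1/2, G_t = 0
EG - F^2 = 17/16;  g^inv = (16/17) * [[17/16, 0], [0, 1]]
first-kind symbols [ij,l] = (1/2)(d_i g_jl + d_j g_il - d_l g_ij): [ss,s] = E_s/2 = 0, [ss,t] = F_s - E_t/2 = -3/4, [st,s] = E_t/2 = 0, [st,t] = G_s/2 = 1/4, [tt,s] = F_t - G_s/2 = 0, [tt,t] = G_t/2 = 0
Gamma^s_ij = (G*[ij,s] - F*[ij,t])/(EG - F^2), Gamma^t_ij = (E*[ij,t] - F*[ij,s])/(EG - F^2)
Gamma_sss = 0, Gamma_sst = 0, Gamma_stt = 0, Gamma_tss = -12/17, Gamma_tst = 4/17, Gamma_ttt = 0
X = (3/8, -31/12), Y = (-25/16, -49/32) at the point

Answer: (nabla_X Y)^s = 115/16, (nabla_X Y)^t = 735/272


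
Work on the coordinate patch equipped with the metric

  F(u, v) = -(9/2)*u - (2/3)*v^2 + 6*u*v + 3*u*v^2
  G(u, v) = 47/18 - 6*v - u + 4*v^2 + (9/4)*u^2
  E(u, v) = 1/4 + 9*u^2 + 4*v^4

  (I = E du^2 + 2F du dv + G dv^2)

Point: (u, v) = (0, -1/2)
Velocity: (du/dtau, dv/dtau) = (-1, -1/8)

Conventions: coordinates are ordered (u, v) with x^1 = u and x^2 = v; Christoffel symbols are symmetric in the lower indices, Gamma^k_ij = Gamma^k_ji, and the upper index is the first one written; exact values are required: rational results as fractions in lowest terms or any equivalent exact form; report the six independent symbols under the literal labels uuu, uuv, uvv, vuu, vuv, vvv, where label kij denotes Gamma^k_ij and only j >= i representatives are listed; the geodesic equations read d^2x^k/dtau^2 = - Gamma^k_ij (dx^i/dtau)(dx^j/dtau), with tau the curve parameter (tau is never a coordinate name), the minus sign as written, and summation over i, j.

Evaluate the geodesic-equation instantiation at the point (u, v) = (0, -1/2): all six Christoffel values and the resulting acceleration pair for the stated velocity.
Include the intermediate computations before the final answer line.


E = 1/2, F = -1/6, G = 119/18 at the point
E_u = 0, E_v = -2, F_u = -27/4, F_v = 2/3, G_u = -1, G_v = -10
EG - F^2 = 59/18;  g^inv = (18/59) * [[119/18, 1/6], [1/6, 1/2]]
first-kind symbols [ij,l] = (1/2)(d_i g_jl + d_j g_il - d_l g_ij): [uu,u] = E_u/2 = 0, [uu,v] = F_u - E_v/2 = -23/4, [uv,u] = E_v/2 = -1, [uv,v] = G_u/2 = -1/2, [vv,u] = F_v - G_u/2 = 7/6, [vv,v] = G_v/2 = -5
Gamma^u_ij = (G*[ij,u] - F*[ij,v])/(EG - F^2), Gamma^v_ij = (E*[ij,v] - F*[ij,u])/(EG - F^2)
Gamma_uuu = -69/236, Gamma_uuv = -241/118, Gamma_uvv = 743/354, Gamma_vuu = -207/236, Gamma_vuv = -15/118, Gamma_vvv = -83/118
d^2u/dtau^2 = -(Gamma_uuu*(-1)^2 + 2*Gamma_uuv*(-1)*(-1/8) + Gamma_uvv*(-1/8)^2) = 17449/22656
d^2v/dtau^2 = -(Gamma_vuu*(-1)^2 + 2*Gamma_vuv*(-1)*(-1/8) + Gamma_vvv*(-1/8)^2) = 6947/7552

Answer: Gamma_uuu = -69/236, Gamma_uuv = -241/118, Gamma_uvv = 743/354, Gamma_vuu = -207/236, Gamma_vuv = -15/118, Gamma_vvv = -83/118; accelerations (d^2u/dtau^2, d^2v/dtau^2) = (17449/22656, 6947/7552)


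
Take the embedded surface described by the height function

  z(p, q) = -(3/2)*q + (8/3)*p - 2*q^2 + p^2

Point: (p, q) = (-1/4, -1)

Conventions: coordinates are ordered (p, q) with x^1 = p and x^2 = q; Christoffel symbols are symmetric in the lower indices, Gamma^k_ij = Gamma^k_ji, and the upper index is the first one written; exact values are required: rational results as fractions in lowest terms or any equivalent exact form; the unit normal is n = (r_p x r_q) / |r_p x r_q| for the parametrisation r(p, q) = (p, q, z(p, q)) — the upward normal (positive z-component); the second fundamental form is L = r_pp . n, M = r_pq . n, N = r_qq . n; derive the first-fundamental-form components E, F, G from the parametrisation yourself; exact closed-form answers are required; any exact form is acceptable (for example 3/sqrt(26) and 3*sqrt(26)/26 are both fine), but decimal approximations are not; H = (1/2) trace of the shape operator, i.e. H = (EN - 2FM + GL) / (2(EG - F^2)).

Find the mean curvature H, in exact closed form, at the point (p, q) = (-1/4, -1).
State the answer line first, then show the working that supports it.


Answer: H = -447*sqrt(430)/92450

z_p = 13/6, z_q = 5/2, z_pp = 2, z_pq = 0, z_qq = -4
E = 205/36, F = 65/12, G = 29/4; answer radicand W^2 = 215/18
unnormalised second-form numerators: l = 2, m = 0, n = -4; L = l/sqrt(215/18), and similarly M = m/sqrt(W^2), N = n/sqrt(W^2)
H = (E*n - 2*F*m + G*l) / (2*(EG - F^2)*sqrt(W^2)); E*n - 2*F*m + G*l = -149/18, EG - F^2 = 215/18, so H = (-149/430)/sqrt(215/18)
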